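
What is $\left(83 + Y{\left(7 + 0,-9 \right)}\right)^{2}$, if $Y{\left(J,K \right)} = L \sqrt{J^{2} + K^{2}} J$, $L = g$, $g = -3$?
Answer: $64219 - 3486 \sqrt{130} \approx 24473.0$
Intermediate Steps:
$L = -3$
$Y{\left(J,K \right)} = - 3 J \sqrt{J^{2} + K^{2}}$ ($Y{\left(J,K \right)} = - 3 \sqrt{J^{2} + K^{2}} J = - 3 J \sqrt{J^{2} + K^{2}}$)
$\left(83 + Y{\left(7 + 0,-9 \right)}\right)^{2} = \left(83 - 3 \left(7 + 0\right) \sqrt{\left(7 + 0\right)^{2} + \left(-9\right)^{2}}\right)^{2} = \left(83 - 21 \sqrt{7^{2} + 81}\right)^{2} = \left(83 - 21 \sqrt{49 + 81}\right)^{2} = \left(83 - 21 \sqrt{130}\right)^{2}$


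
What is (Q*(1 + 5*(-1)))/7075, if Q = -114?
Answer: 456/7075 ≈ 0.064452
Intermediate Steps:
(Q*(1 + 5*(-1)))/7075 = -114*(1 + 5*(-1))/7075 = -114*(1 - 5)*(1/7075) = -114*(-4)*(1/7075) = 456*(1/7075) = 456/7075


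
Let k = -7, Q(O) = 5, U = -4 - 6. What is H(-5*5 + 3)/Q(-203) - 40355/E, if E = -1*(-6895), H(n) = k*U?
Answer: 1605/197 ≈ 8.1472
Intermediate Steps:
U = -10
H(n) = 70 (H(n) = -7*(-10) = 70)
E = 6895
H(-5*5 + 3)/Q(-203) - 40355/E = 70/5 - 40355/6895 = 70*(⅕) - 40355*1/6895 = 14 - 1153/197 = 1605/197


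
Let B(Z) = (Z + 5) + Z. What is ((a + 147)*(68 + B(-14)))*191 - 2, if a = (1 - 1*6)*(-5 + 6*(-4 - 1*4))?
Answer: 3541138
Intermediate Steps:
B(Z) = 5 + 2*Z (B(Z) = (5 + Z) + Z = 5 + 2*Z)
a = 265 (a = (1 - 6)*(-5 + 6*(-4 - 4)) = -5*(-5 + 6*(-8)) = -5*(-5 - 48) = -5*(-53) = 265)
((a + 147)*(68 + B(-14)))*191 - 2 = ((265 + 147)*(68 + (5 + 2*(-14))))*191 - 2 = (412*(68 + (5 - 28)))*191 - 2 = (412*(68 - 23))*191 - 2 = (412*45)*191 - 2 = 18540*191 - 2 = 3541140 - 2 = 3541138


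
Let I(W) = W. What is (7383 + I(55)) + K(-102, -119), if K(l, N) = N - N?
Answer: 7438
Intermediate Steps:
K(l, N) = 0
(7383 + I(55)) + K(-102, -119) = (7383 + 55) + 0 = 7438 + 0 = 7438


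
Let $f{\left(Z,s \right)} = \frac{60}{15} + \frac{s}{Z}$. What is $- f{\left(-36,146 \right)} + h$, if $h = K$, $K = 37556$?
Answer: $\frac{676009}{18} \approx 37556.0$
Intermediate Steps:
$f{\left(Z,s \right)} = 4 + \frac{s}{Z}$ ($f{\left(Z,s \right)} = 60 \cdot \frac{1}{15} + \frac{s}{Z} = 4 + \frac{s}{Z}$)
$h = 37556$
$- f{\left(-36,146 \right)} + h = - (4 + \frac{146}{-36}) + 37556 = - (4 + 146 \left(- \frac{1}{36}\right)) + 37556 = - (4 - \frac{73}{18}) + 37556 = \left(-1\right) \left(- \frac{1}{18}\right) + 37556 = \frac{1}{18} + 37556 = \frac{676009}{18}$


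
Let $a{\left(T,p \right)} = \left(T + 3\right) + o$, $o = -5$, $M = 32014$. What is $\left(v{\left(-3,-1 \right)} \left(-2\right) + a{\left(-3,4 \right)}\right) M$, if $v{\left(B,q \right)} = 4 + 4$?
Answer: $-672294$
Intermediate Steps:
$v{\left(B,q \right)} = 8$
$a{\left(T,p \right)} = -2 + T$ ($a{\left(T,p \right)} = \left(T + 3\right) - 5 = \left(3 + T\right) - 5 = -2 + T$)
$\left(v{\left(-3,-1 \right)} \left(-2\right) + a{\left(-3,4 \right)}\right) M = \left(8 \left(-2\right) - 5\right) 32014 = \left(-16 - 5\right) 32014 = \left(-21\right) 32014 = -672294$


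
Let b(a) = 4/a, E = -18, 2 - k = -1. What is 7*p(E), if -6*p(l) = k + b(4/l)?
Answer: 35/2 ≈ 17.500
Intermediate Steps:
k = 3 (k = 2 - 1*(-1) = 2 + 1 = 3)
p(l) = -½ - l/6 (p(l) = -(3 + 4/((4/l)))/6 = -(3 + 4*(l/4))/6 = -(3 + l)/6 = -½ - l/6)
7*p(E) = 7*(-½ - ⅙*(-18)) = 7*(-½ + 3) = 7*(5/2) = 35/2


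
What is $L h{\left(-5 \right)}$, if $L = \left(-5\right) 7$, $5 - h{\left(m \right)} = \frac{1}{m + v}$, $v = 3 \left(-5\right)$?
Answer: $- \frac{707}{4} \approx -176.75$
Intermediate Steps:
$v = -15$
$h{\left(m \right)} = 5 - \frac{1}{-15 + m}$ ($h{\left(m \right)} = 5 - \frac{1}{m - 15} = 5 - \frac{1}{-15 + m}$)
$L = -35$
$L h{\left(-5 \right)} = - 35 \frac{-76 + 5 \left(-5\right)}{-15 - 5} = - 35 \frac{-76 - 25}{-20} = - 35 \left(\left(- \frac{1}{20}\right) \left(-101\right)\right) = \left(-35\right) \frac{101}{20} = - \frac{707}{4}$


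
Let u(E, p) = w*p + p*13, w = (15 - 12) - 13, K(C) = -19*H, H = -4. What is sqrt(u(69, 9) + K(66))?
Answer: sqrt(103) ≈ 10.149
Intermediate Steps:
K(C) = 76 (K(C) = -19*(-4) = 76)
w = -10 (w = 3 - 13 = -10)
u(E, p) = 3*p (u(E, p) = -10*p + p*13 = -10*p + 13*p = 3*p)
sqrt(u(69, 9) + K(66)) = sqrt(3*9 + 76) = sqrt(27 + 76) = sqrt(103)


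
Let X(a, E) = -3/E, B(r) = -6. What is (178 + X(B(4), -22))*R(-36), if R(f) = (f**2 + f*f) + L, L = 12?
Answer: 5102538/11 ≈ 4.6387e+5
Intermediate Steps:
R(f) = 12 + 2*f**2 (R(f) = (f**2 + f*f) + 12 = (f**2 + f**2) + 12 = 2*f**2 + 12 = 12 + 2*f**2)
(178 + X(B(4), -22))*R(-36) = (178 - 3/(-22))*(12 + 2*(-36)**2) = (178 - 3*(-1/22))*(12 + 2*1296) = (178 + 3/22)*(12 + 2592) = (3919/22)*2604 = 5102538/11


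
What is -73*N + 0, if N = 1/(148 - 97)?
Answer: -73/51 ≈ -1.4314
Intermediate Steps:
N = 1/51 ≈ 0.019608
-73*N + 0 = -73*1/51 + 0 = -73/51 + 0 = -73/51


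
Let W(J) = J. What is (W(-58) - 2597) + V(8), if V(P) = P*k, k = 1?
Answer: -2647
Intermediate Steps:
V(P) = P (V(P) = P*1 = P)
(W(-58) - 2597) + V(8) = (-58 - 2597) + 8 = -2655 + 8 = -2647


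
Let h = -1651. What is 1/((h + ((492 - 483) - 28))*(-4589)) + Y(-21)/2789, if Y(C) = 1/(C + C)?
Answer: -1886623/224425572735 ≈ -8.4065e-6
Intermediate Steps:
Y(C) = 1/(2*C)
1/((h + ((492 - 483) - 28))*(-4589)) + Y(-21)/2789 = 1/((-1651 + ((492 - 483) - 28))*(-4589)) + ((½)/(-21))/2789 = -1/4589/(-1651 + (9 - 28)) + ((½)*(-1/21))*(1/2789) = -1/4589/(-1651 - 19) - 1/42*1/2789 = -1/4589/(-1670) - 1/117138 = -1/1670*(-1/4589) - 1/117138 = 1/7663630 - 1/117138 = -1886623/224425572735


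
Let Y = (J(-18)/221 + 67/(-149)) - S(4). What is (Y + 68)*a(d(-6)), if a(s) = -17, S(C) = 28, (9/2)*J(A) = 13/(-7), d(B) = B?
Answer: -6311105/9387 ≈ -672.32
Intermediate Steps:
J(A) = -26/63 (J(A) = 2*(13/(-7))/9 = 2*(13*(-⅐))/9 = (2/9)*(-13/7) = -26/63)
Y = -4540267/159579 (Y = (-26/63/221 + 67/(-149)) - 1*28 = (-26/63*1/221 + 67*(-1/149)) - 28 = (-2/1071 - 67/149) - 28 = -72055/159579 - 28 = -4540267/159579 ≈ -28.452)
(Y + 68)*a(d(-6)) = (-4540267/159579 + 68)*(-17) = (6311105/159579)*(-17) = -6311105/9387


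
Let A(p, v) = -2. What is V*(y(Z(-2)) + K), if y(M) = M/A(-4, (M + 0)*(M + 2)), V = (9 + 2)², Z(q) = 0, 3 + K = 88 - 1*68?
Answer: 2057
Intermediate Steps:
K = 17 (K = -3 + (88 - 1*68) = -3 + (88 - 68) = -3 + 20 = 17)
V = 121 (V = 11² = 121)
y(M) = -M/2 (y(M) = M/(-2) = M*(-½) = -M/2)
V*(y(Z(-2)) + K) = 121*(-½*0 + 17) = 121*(0 + 17) = 121*17 = 2057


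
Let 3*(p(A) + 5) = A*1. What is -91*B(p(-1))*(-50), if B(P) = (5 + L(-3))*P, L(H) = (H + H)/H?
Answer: -509600/3 ≈ -1.6987e+5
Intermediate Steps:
L(H) = 2 (L(H) = (2*H)/H = 2)
p(A) = -5 + A/3 (p(A) = -5 + (A*1)/3 = -5 + A/3)
B(P) = 7*P (B(P) = (5 + 2)*P = 7*P)
-91*B(p(-1))*(-50) = -637*(-5 + (1/3)*(-1))*(-50) = -637*(-5 - 1/3)*(-50) = -637*(-16)/3*(-50) = -91*(-112/3)*(-50) = (10192/3)*(-50) = -509600/3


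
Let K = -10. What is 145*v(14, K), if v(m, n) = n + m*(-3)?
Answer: -7540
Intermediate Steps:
v(m, n) = n - 3*m
145*v(14, K) = 145*(-10 - 3*14) = 145*(-10 - 42) = 145*(-52) = -7540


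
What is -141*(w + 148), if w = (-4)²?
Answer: -23124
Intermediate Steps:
w = 16
-141*(w + 148) = -141*(16 + 148) = -141*164 = -23124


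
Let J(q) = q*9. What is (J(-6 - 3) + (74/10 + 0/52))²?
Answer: 135424/25 ≈ 5417.0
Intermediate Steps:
J(q) = 9*q
(J(-6 - 3) + (74/10 + 0/52))² = (9*(-6 - 3) + (74/10 + 0/52))² = (9*(-9) + (74*(⅒) + 0*(1/52)))² = (-81 + (37/5 + 0))² = (-81 + 37/5)² = (-368/5)² = 135424/25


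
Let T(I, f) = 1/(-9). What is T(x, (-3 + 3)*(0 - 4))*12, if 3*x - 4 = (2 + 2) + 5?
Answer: -4/3 ≈ -1.3333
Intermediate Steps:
x = 13/3 (x = 4/3 + ((2 + 2) + 5)/3 = 4/3 + (4 + 5)/3 = 4/3 + (⅓)*9 = 4/3 + 3 = 13/3 ≈ 4.3333)
T(I, f) = -⅑
T(x, (-3 + 3)*(0 - 4))*12 = -⅑*12 = -4/3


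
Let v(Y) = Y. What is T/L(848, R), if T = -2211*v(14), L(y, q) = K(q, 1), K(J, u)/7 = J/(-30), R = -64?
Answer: -33165/16 ≈ -2072.8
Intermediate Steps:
K(J, u) = -7*J/30 (K(J, u) = 7*(J/(-30)) = 7*(J*(-1/30)) = 7*(-J/30) = -7*J/30)
L(y, q) = -7*q/30
T = -30954 (T = -2211*14 = -30954)
T/L(848, R) = -30954/((-7/30*(-64))) = -30954/224/15 = -30954*15/224 = -33165/16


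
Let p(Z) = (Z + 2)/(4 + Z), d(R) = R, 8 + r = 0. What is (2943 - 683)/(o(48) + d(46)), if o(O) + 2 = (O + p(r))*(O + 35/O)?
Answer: 14464/15719 ≈ 0.92016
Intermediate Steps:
r = -8 (r = -8 + 0 = -8)
p(Z) = (2 + Z)/(4 + Z)
o(O) = -2 + (3/2 + O)*(O + 35/O) (o(O) = -2 + (O + (2 - 8)/(4 - 8))*(O + 35/O) = -2 + (O - 6/(-4))*(O + 35/O) = -2 + (O - ¼*(-6))*(O + 35/O) = -2 + (O + 3/2)*(O + 35/O) = -2 + (3/2 + O)*(O + 35/O))
(2943 - 683)/(o(48) + d(46)) = (2943 - 683)/((33 + 48² + (3/2)*48 + (105/2)/48) + 46) = 2260/((33 + 2304 + 72 + (105/2)*(1/48)) + 46) = 2260/((33 + 2304 + 72 + 35/32) + 46) = 2260/(77123/32 + 46) = 2260/(78595/32) = 2260*(32/78595) = 14464/15719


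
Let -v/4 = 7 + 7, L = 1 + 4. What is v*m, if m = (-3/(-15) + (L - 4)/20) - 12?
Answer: 658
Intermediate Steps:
L = 5
v = -56 (v = -4*(7 + 7) = -4*14 = -56)
m = -47/4 (m = (-3/(-15) + (5 - 4)/20) - 12 = (-3*(-1/15) + 1*(1/20)) - 12 = (⅕ + 1/20) - 12 = ¼ - 12 = -47/4 ≈ -11.750)
v*m = -56*(-47/4) = 658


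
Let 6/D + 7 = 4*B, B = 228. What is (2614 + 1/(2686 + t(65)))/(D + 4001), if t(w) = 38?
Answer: 6444085985/9863361564 ≈ 0.65334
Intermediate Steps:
D = 6/905 (D = 6/(-7 + 4*228) = 6/(-7 + 912) = 6/905 ≈ 0.0066298)
(2614 + 1/(2686 + t(65)))/(D + 4001) = (2614 + 1/(2686 + 38))/(6/905 + 4001) = (2614 + 1/2724)/(3620911/905) = (2614 + 1/2724)*(905/3620911) = (7120537/2724)*(905/3620911) = 6444085985/9863361564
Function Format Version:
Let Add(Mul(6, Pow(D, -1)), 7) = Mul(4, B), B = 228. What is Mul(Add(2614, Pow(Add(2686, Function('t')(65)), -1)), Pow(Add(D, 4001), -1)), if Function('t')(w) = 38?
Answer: Rational(6444085985, 9863361564) ≈ 0.65334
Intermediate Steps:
D = Rational(6, 905) (D = Mul(6, Pow(Add(-7, Mul(4, 228)), -1)) = Mul(6, Pow(Add(-7, 912), -1)) = Mul(6, Pow(905, -1)) = Mul(6, Rational(1, 905)) = Rational(6, 905) ≈ 0.0066298)
Mul(Add(2614, Pow(Add(2686, Function('t')(65)), -1)), Pow(Add(D, 4001), -1)) = Mul(Add(2614, Pow(Add(2686, 38), -1)), Pow(Add(Rational(6, 905), 4001), -1)) = Mul(Add(2614, Pow(2724, -1)), Pow(Rational(3620911, 905), -1)) = Mul(Add(2614, Rational(1, 2724)), Rational(905, 3620911)) = Mul(Rational(7120537, 2724), Rational(905, 3620911)) = Rational(6444085985, 9863361564)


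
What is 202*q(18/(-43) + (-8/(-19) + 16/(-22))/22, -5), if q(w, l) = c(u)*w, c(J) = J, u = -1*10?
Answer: 86371160/98857 ≈ 873.70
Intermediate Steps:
u = -10
q(w, l) = -10*w
202*q(18/(-43) + (-8/(-19) + 16/(-22))/22, -5) = 202*(-10*(18/(-43) + (-8/(-19) + 16/(-22))/22)) = 202*(-10*(18*(-1/43) + (-8*(-1/19) + 16*(-1/22))*(1/22))) = 202*(-10*(-18/43 + (8/19 - 8/11)*(1/22))) = 202*(-10*(-18/43 - 64/209*1/22)) = 202*(-10*(-18/43 - 32/2299)) = 202*(-10*(-42758/98857)) = 202*(427580/98857) = 86371160/98857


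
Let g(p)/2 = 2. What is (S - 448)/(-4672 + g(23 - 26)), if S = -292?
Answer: 185/1167 ≈ 0.15853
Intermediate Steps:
g(p) = 4 (g(p) = 2*2 = 4)
(S - 448)/(-4672 + g(23 - 26)) = (-292 - 448)/(-4672 + 4) = -740/(-4668) = -740*(-1/4668) = 185/1167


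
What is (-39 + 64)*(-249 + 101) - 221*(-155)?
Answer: 30555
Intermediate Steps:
(-39 + 64)*(-249 + 101) - 221*(-155) = 25*(-148) + 34255 = -3700 + 34255 = 30555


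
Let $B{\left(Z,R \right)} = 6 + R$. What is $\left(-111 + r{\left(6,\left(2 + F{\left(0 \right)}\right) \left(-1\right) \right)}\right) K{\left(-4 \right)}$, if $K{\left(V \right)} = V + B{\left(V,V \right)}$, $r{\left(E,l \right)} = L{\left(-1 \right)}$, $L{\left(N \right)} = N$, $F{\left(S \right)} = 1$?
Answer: $224$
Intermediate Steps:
$r{\left(E,l \right)} = -1$
$K{\left(V \right)} = 6 + 2 V$ ($K{\left(V \right)} = V + \left(6 + V\right) = 6 + 2 V$)
$\left(-111 + r{\left(6,\left(2 + F{\left(0 \right)}\right) \left(-1\right) \right)}\right) K{\left(-4 \right)} = \left(-111 - 1\right) \left(6 + 2 \left(-4\right)\right) = - 112 \left(6 - 8\right) = \left(-112\right) \left(-2\right) = 224$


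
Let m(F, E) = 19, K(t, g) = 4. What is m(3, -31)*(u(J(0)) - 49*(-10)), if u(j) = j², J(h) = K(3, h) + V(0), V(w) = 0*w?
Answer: 9614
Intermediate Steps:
V(w) = 0
J(h) = 4 (J(h) = 4 + 0 = 4)
m(3, -31)*(u(J(0)) - 49*(-10)) = 19*(4² - 49*(-10)) = 19*(16 + 490) = 19*506 = 9614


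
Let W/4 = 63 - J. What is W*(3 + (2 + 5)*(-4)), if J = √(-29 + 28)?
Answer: -6300 + 100*I ≈ -6300.0 + 100.0*I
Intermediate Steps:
J = I (J = √(-1) = I ≈ 1.0*I)
W = 252 - 4*I (W = 4*(63 - I) = 252 - 4*I ≈ 252.0 - 4.0*I)
W*(3 + (2 + 5)*(-4)) = (252 - 4*I)*(3 + (2 + 5)*(-4)) = (252 - 4*I)*(3 + 7*(-4)) = (252 - 4*I)*(3 - 28) = (252 - 4*I)*(-25) = -6300 + 100*I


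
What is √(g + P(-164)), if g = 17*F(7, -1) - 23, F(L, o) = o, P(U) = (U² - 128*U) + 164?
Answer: 2*√12003 ≈ 219.12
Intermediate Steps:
P(U) = 164 + U² - 128*U
g = -40 (g = 17*(-1) - 23 = -17 - 23 = -40)
√(g + P(-164)) = √(-40 + (164 + (-164)² - 128*(-164))) = √(-40 + (164 + 26896 + 20992)) = √(-40 + 48052) = √48012 = 2*√12003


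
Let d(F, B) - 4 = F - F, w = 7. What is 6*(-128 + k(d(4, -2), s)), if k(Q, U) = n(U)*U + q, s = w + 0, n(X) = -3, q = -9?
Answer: -948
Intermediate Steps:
d(F, B) = 4 (d(F, B) = 4 + (F - F) = 4 + 0 = 4)
s = 7 (s = 7 + 0 = 7)
k(Q, U) = -9 - 3*U (k(Q, U) = -3*U - 9 = -9 - 3*U)
6*(-128 + k(d(4, -2), s)) = 6*(-128 + (-9 - 3*7)) = 6*(-128 + (-9 - 21)) = 6*(-128 - 30) = 6*(-158) = -948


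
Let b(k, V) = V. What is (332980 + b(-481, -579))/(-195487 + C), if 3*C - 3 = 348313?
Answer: -997203/238145 ≈ -4.1874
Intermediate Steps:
C = 348316/3 (C = 1 + (⅓)*348313 = 1 + 348313/3 = 348316/3 ≈ 1.1611e+5)
(332980 + b(-481, -579))/(-195487 + C) = (332980 - 579)/(-195487 + 348316/3) = 332401/(-238145/3) = 332401*(-3/238145) = -997203/238145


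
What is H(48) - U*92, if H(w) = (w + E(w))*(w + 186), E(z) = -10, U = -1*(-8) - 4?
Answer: 8524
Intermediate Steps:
U = 4 (U = 8 - 4 = 4)
H(w) = (-10 + w)*(186 + w) (H(w) = (w - 10)*(w + 186) = (-10 + w)*(186 + w))
H(48) - U*92 = (-1860 + 48**2 + 176*48) - 4*92 = (-1860 + 2304 + 8448) - 1*368 = 8892 - 368 = 8524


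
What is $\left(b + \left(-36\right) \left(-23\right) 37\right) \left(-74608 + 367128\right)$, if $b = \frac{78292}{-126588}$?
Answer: $\frac{283603381665880}{31647} \approx 8.9615 \cdot 10^{9}$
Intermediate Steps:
$b = - \frac{19573}{31647}$ ($b = 78292 \left(- \frac{1}{126588}\right) = - \frac{19573}{31647} \approx -0.61848$)
$\left(b + \left(-36\right) \left(-23\right) 37\right) \left(-74608 + 367128\right) = \left(- \frac{19573}{31647} + \left(-36\right) \left(-23\right) 37\right) \left(-74608 + 367128\right) = \left(- \frac{19573}{31647} + 828 \cdot 37\right) 292520 = \left(- \frac{19573}{31647} + 30636\right) 292520 = \frac{969517919}{31647} \cdot 292520 = \frac{283603381665880}{31647}$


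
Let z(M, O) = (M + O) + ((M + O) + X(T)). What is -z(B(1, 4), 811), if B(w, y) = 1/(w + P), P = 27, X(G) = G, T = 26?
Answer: -23073/14 ≈ -1648.1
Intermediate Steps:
B(w, y) = 1/(27 + w) (B(w, y) = 1/(w + 27) = 1/(27 + w))
z(M, O) = 26 + 2*M + 2*O (z(M, O) = (M + O) + ((M + O) + 26) = (M + O) + (26 + M + O) = 26 + 2*M + 2*O)
-z(B(1, 4), 811) = -(26 + 2/(27 + 1) + 2*811) = -(26 + 2/28 + 1622) = -(26 + 2*(1/28) + 1622) = -(26 + 1/14 + 1622) = -1*23073/14 = -23073/14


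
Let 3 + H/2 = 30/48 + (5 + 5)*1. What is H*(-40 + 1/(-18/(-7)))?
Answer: -43493/72 ≈ -604.07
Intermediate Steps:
H = 61/4 (H = -6 + 2*(30/48 + (5 + 5)*1) = -6 + 2*(30*(1/48) + 10*1) = -6 + 2*(5/8 + 10) = -6 + 2*(85/8) = -6 + 85/4 = 61/4 ≈ 15.250)
H*(-40 + 1/(-18/(-7))) = 61*(-40 + 1/(-18/(-7)))/4 = 61*(-40 + 1/(-18*(-⅐)))/4 = 61*(-40 + 1/(18/7))/4 = 61*(-40 + 7/18)/4 = (61/4)*(-713/18) = -43493/72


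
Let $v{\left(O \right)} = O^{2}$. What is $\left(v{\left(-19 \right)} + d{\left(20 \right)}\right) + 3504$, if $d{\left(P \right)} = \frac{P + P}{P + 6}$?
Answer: $\frac{50265}{13} \approx 3866.5$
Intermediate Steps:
$d{\left(P \right)} = \frac{2 P}{6 + P}$
$\left(v{\left(-19 \right)} + d{\left(20 \right)}\right) + 3504 = \left(\left(-19\right)^{2} + 2 \cdot 20 \frac{1}{6 + 20}\right) + 3504 = \left(361 + 2 \cdot 20 \cdot \frac{1}{26}\right) + 3504 = \left(361 + \frac{20}{13}\right) + 3504 = \frac{4713}{13} + 3504 = \frac{50265}{13}$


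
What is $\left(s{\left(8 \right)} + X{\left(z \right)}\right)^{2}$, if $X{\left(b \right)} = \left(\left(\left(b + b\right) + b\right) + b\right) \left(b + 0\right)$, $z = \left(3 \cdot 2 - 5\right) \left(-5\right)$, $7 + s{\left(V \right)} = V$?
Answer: $10201$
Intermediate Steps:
$s{\left(V \right)} = -7 + V$
$z = -5$ ($z = \left(6 - 5\right) \left(-5\right) = 1 \left(-5\right) = -5$)
$X{\left(b \right)} = 4 b^{2}$ ($X{\left(b \right)} = \left(\left(2 b + b\right) + b\right) b = \left(3 b + b\right) b = 4 b b = 4 b^{2}$)
$\left(s{\left(8 \right)} + X{\left(z \right)}\right)^{2} = \left(\left(-7 + 8\right) + 4 \left(-5\right)^{2}\right)^{2} = \left(1 + 4 \cdot 25\right)^{2} = \left(1 + 100\right)^{2} = 101^{2} = 10201$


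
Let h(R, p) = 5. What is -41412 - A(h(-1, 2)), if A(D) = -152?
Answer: -41260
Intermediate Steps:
-41412 - A(h(-1, 2)) = -41412 - 1*(-152) = -41412 + 152 = -41260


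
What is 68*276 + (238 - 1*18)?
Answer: 18988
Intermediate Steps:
68*276 + (238 - 1*18) = 18768 + (238 - 18) = 18768 + 220 = 18988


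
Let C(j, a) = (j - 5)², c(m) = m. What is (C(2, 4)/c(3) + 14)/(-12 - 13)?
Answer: -17/25 ≈ -0.68000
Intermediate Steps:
C(j, a) = (-5 + j)²
(C(2, 4)/c(3) + 14)/(-12 - 13) = ((-5 + 2)²/3 + 14)/(-12 - 13) = ((-3)²*(⅓) + 14)/(-25) = (9*(⅓) + 14)*(-1/25) = (3 + 14)*(-1/25) = 17*(-1/25) = -17/25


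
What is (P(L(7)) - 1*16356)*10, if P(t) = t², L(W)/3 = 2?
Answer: -163200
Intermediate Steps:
L(W) = 6 (L(W) = 3*2 = 6)
(P(L(7)) - 1*16356)*10 = (6² - 1*16356)*10 = (36 - 16356)*10 = -16320*10 = -163200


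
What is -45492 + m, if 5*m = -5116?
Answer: -232576/5 ≈ -46515.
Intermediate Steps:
m = -5116/5 (m = (⅕)*(-5116) = -5116/5 ≈ -1023.2)
-45492 + m = -45492 - 5116/5 = -232576/5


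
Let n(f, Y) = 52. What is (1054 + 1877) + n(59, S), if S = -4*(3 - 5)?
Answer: 2983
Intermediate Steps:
S = 8 (S = -4*(-2) = 8)
(1054 + 1877) + n(59, S) = (1054 + 1877) + 52 = 2931 + 52 = 2983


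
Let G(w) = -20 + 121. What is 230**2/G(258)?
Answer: 52900/101 ≈ 523.76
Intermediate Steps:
G(w) = 101
230**2/G(258) = 230**2/101 = 52900*(1/101) = 52900/101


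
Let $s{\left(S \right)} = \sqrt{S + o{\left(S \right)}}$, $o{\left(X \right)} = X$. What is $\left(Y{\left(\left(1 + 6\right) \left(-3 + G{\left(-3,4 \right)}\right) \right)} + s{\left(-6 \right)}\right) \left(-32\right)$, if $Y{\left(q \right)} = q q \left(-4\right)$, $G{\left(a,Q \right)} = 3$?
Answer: $- 64 i \sqrt{3} \approx - 110.85 i$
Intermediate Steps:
$Y{\left(q \right)} = - 4 q^{2}$ ($Y{\left(q \right)} = q^{2} \left(-4\right) = - 4 q^{2}$)
$s{\left(S \right)} = \sqrt{2} \sqrt{S}$ ($s{\left(S \right)} = \sqrt{S + S} = \sqrt{2 S} = \sqrt{2} \sqrt{S}$)
$\left(Y{\left(\left(1 + 6\right) \left(-3 + G{\left(-3,4 \right)}\right) \right)} + s{\left(-6 \right)}\right) \left(-32\right) = \left(- 4 \left(\left(1 + 6\right) \left(-3 + 3\right)\right)^{2} + \sqrt{2} \sqrt{-6}\right) \left(-32\right) = \left(- 4 \left(7 \cdot 0\right)^{2} + \sqrt{2} i \sqrt{6}\right) \left(-32\right) = \left(- 4 \cdot 0^{2} + 2 i \sqrt{3}\right) \left(-32\right) = \left(\left(-4\right) 0 + 2 i \sqrt{3}\right) \left(-32\right) = \left(0 + 2 i \sqrt{3}\right) \left(-32\right) = 2 i \sqrt{3} \left(-32\right) = - 64 i \sqrt{3}$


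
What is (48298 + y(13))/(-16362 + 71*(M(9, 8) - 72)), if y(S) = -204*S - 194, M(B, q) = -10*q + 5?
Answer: -45452/26799 ≈ -1.6960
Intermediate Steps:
M(B, q) = 5 - 10*q
y(S) = -194 - 204*S
(48298 + y(13))/(-16362 + 71*(M(9, 8) - 72)) = (48298 + (-194 - 204*13))/(-16362 + 71*((5 - 10*8) - 72)) = (48298 + (-194 - 2652))/(-16362 + 71*((5 - 80) - 72)) = (48298 - 2846)/(-16362 + 71*(-75 - 72)) = 45452/(-16362 + 71*(-147)) = 45452/(-16362 - 10437) = 45452/(-26799) = 45452*(-1/26799) = -45452/26799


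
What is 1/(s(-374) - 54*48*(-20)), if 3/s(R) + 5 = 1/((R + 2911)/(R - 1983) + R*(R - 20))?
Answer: 1736575418/90023027722455 ≈ 1.9290e-5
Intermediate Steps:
s(R) = 3/(-5 + 1/(R*(-20 + R) + (2911 + R)/(-1983 + R))) (s(R) = 3/(-5 + 1/((R + 2911)/(R - 1983) + R*(R - 20))) = 3/(-5 + 1/((2911 + R)/(-1983 + R) + R*(-20 + R))) = 3/(-5 + 1/(R*(-20 + R) + (2911 + R)/(-1983 + R))))
1/(s(-374) - 54*48*(-20)) = 1/(3*(-2911 - 1*(-374)**3 - 39661*(-374) + 2003*(-374)**2)/(16538 - 10015*(-374)**2 + 5*(-374)**3 + 198304*(-374)) - 54*48*(-20)) = 1/(3*(-2911 - 1*(-52313624) + 14833214 + 2003*139876)/(16538 - 10015*139876 + 5*(-52313624) - 74165696) - 2592*(-20)) = 1/(3*(-2911 + 52313624 + 14833214 + 280171628)/(16538 - 1400858140 - 261568120 - 74165696) + 51840) = 1/(3*347315555/(-1736575418) + 51840) = 1/(3*(-1/1736575418)*347315555 + 51840) = 1/(-1041946665/1736575418 + 51840) = 1/(90023027722455/1736575418) = 1736575418/90023027722455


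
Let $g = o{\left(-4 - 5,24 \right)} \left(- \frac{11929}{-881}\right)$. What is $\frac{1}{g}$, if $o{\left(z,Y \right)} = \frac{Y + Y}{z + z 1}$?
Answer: $- \frac{2643}{95432} \approx -0.027695$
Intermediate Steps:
$o{\left(z,Y \right)} = \frac{Y}{z}$ ($o{\left(z,Y \right)} = \frac{2 Y}{z + z} = \frac{2 Y}{2 z} = 2 Y \frac{1}{2 z} = \frac{Y}{z}$)
$g = - \frac{95432}{2643}$ ($g = \frac{24}{-4 - 5} \left(- \frac{11929}{-881}\right) = \frac{24}{-9} \left(\left(-11929\right) \left(- \frac{1}{881}\right)\right) = 24 \left(- \frac{1}{9}\right) \frac{11929}{881} = \left(- \frac{8}{3}\right) \frac{11929}{881} = - \frac{95432}{2643} \approx -36.107$)
$\frac{1}{g} = \frac{1}{- \frac{95432}{2643}} = - \frac{2643}{95432}$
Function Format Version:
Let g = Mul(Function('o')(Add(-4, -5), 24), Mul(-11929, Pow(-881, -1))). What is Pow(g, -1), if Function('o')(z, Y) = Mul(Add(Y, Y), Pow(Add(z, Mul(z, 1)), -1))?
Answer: Rational(-2643, 95432) ≈ -0.027695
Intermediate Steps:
Function('o')(z, Y) = Mul(Y, Pow(z, -1)) (Function('o')(z, Y) = Mul(Mul(2, Y), Pow(Add(z, z), -1)) = Mul(Mul(2, Y), Pow(Mul(2, z), -1)) = Mul(Mul(2, Y), Mul(Rational(1, 2), Pow(z, -1))) = Mul(Y, Pow(z, -1)))
g = Rational(-95432, 2643) (g = Mul(Mul(24, Pow(Add(-4, -5), -1)), Mul(-11929, Pow(-881, -1))) = Mul(Mul(24, Pow(-9, -1)), Mul(-11929, Rational(-1, 881))) = Mul(Mul(24, Rational(-1, 9)), Rational(11929, 881)) = Mul(Rational(-8, 3), Rational(11929, 881)) = Rational(-95432, 2643) ≈ -36.107)
Pow(g, -1) = Pow(Rational(-95432, 2643), -1) = Rational(-2643, 95432)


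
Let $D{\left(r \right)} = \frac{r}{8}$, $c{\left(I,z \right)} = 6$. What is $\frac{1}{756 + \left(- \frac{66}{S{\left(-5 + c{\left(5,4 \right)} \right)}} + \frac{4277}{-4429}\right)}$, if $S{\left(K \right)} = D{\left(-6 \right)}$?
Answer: $\frac{4429}{3733799} \approx 0.0011862$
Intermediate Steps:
$D{\left(r \right)} = \frac{r}{8}$ ($D{\left(r \right)} = r \frac{1}{8} = \frac{r}{8}$)
$S{\left(K \right)} = - \frac{3}{4}$ ($S{\left(K \right)} = \frac{1}{8} \left(-6\right) = - \frac{3}{4}$)
$\frac{1}{756 + \left(- \frac{66}{S{\left(-5 + c{\left(5,4 \right)} \right)}} + \frac{4277}{-4429}\right)} = \frac{1}{756 + \left(- \frac{66}{- \frac{3}{4}} + \frac{4277}{-4429}\right)} = \frac{1}{756 + \left(\left(-66\right) \left(- \frac{4}{3}\right) + 4277 \left(- \frac{1}{4429}\right)\right)} = \frac{1}{756 + \left(88 - \frac{4277}{4429}\right)} = \frac{1}{756 + \frac{385475}{4429}} = \frac{1}{\frac{3733799}{4429}} = \frac{4429}{3733799}$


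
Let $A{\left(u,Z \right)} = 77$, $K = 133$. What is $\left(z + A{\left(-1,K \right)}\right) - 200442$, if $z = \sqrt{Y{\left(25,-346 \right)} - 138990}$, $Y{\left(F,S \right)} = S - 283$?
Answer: $-200365 + i \sqrt{139619} \approx -2.0037 \cdot 10^{5} + 373.66 i$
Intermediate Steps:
$Y{\left(F,S \right)} = -283 + S$
$z = i \sqrt{139619}$ ($z = \sqrt{\left(-283 - 346\right) - 138990} = \sqrt{-629 - 138990} = \sqrt{-139619} = i \sqrt{139619} \approx 373.66 i$)
$\left(z + A{\left(-1,K \right)}\right) - 200442 = \left(i \sqrt{139619} + 77\right) - 200442 = \left(77 + i \sqrt{139619}\right) - 200442 = -200365 + i \sqrt{139619}$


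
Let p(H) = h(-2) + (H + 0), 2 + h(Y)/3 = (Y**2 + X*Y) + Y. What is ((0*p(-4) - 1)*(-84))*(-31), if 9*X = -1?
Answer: -2604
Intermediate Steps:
X = -1/9 (X = (1/9)*(-1) = -1/9 ≈ -0.11111)
h(Y) = -6 + 3*Y**2 + 8*Y/3 (h(Y) = -6 + 3*((Y**2 - Y/9) + Y) = -6 + 3*(Y**2 + 8*Y/9) = -6 + (3*Y**2 + 8*Y/3) = -6 + 3*Y**2 + 8*Y/3)
p(H) = 2/3 + H (p(H) = (-6 + 3*(-2)**2 + (8/3)*(-2)) + (H + 0) = (-6 + 3*4 - 16/3) + H = (-6 + 12 - 16/3) + H = 2/3 + H)
((0*p(-4) - 1)*(-84))*(-31) = ((0*(2/3 - 4) - 1)*(-84))*(-31) = ((0*(-10/3) - 1)*(-84))*(-31) = ((0 - 1)*(-84))*(-31) = -1*(-84)*(-31) = 84*(-31) = -2604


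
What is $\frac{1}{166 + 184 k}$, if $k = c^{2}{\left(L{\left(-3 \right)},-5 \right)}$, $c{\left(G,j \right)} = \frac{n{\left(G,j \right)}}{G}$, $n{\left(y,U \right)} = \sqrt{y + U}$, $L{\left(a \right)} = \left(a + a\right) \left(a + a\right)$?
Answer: $\frac{162}{27605} \approx 0.0058685$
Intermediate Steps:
$L{\left(a \right)} = 4 a^{2}$ ($L{\left(a \right)} = 2 a 2 a = 4 a^{2}$)
$n{\left(y,U \right)} = \sqrt{U + y}$
$c{\left(G,j \right)} = \frac{\sqrt{G + j}}{G}$ ($c{\left(G,j \right)} = \frac{\sqrt{j + G}}{G} = \frac{\sqrt{G + j}}{G}$)
$k = \frac{31}{1296}$ ($k = \left(\frac{\sqrt{4 \left(-3\right)^{2} - 5}}{4 \left(-3\right)^{2}}\right)^{2} = \left(\frac{\sqrt{4 \cdot 9 - 5}}{4 \cdot 9}\right)^{2} = \left(\frac{\sqrt{36 - 5}}{36}\right)^{2} = \left(\frac{\sqrt{31}}{36}\right)^{2} = \frac{31}{1296} \approx 0.02392$)
$\frac{1}{166 + 184 k} = \frac{1}{166 + 184 \cdot \frac{31}{1296}} = \frac{1}{166 + \frac{713}{162}} = \frac{1}{\frac{27605}{162}} = \frac{162}{27605}$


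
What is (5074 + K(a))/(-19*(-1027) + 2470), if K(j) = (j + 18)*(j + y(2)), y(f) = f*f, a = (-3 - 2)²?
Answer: 6321/21983 ≈ 0.28754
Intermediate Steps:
a = 25 (a = (-5)² = 25)
y(f) = f²
K(j) = (4 + j)*(18 + j) (K(j) = (j + 18)*(j + 2²) = (18 + j)*(j + 4) = (18 + j)*(4 + j) = (4 + j)*(18 + j))
(5074 + K(a))/(-19*(-1027) + 2470) = (5074 + (72 + 25² + 22*25))/(-19*(-1027) + 2470) = (5074 + (72 + 625 + 550))/(19513 + 2470) = (5074 + 1247)/21983 = 6321*(1/21983) = 6321/21983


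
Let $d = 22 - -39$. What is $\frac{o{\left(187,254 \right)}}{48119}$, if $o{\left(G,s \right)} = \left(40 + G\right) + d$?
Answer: $\frac{288}{48119} \approx 0.0059852$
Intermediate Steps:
$d = 61$ ($d = 22 + 39 = 61$)
$o{\left(G,s \right)} = 101 + G$ ($o{\left(G,s \right)} = \left(40 + G\right) + 61 = 101 + G$)
$\frac{o{\left(187,254 \right)}}{48119} = \frac{101 + 187}{48119} = 288 \cdot \frac{1}{48119} = \frac{288}{48119}$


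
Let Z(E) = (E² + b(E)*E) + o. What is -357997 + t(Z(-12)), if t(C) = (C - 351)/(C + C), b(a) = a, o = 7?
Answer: -105609143/295 ≈ -3.5800e+5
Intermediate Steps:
Z(E) = 7 + 2*E² (Z(E) = (E² + E*E) + 7 = (E² + E²) + 7 = 2*E² + 7 = 7 + 2*E²)
t(C) = (-351 + C)/(2*C) (t(C) = (-351 + C)/((2*C)) = (-351 + C)*(1/(2*C)) = (-351 + C)/(2*C))
-357997 + t(Z(-12)) = -357997 + (-351 + (7 + 2*(-12)²))/(2*(7 + 2*(-12)²)) = -357997 + (-351 + (7 + 2*144))/(2*(7 + 2*144)) = -357997 + (-351 + (7 + 288))/(2*(7 + 288)) = -357997 + (½)*(-351 + 295)/295 = -357997 + (½)*(1/295)*(-56) = -357997 - 28/295 = -105609143/295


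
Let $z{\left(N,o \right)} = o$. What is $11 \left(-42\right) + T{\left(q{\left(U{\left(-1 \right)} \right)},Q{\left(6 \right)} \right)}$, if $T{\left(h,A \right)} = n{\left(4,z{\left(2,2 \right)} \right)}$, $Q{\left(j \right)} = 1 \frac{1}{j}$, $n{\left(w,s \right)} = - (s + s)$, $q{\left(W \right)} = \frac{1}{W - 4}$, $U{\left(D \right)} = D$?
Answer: $-466$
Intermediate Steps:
$q{\left(W \right)} = \frac{1}{-4 + W}$
$n{\left(w,s \right)} = - 2 s$
$Q{\left(j \right)} = \frac{1}{j}$
$T{\left(h,A \right)} = -4$ ($T{\left(h,A \right)} = \left(-2\right) 2 = -4$)
$11 \left(-42\right) + T{\left(q{\left(U{\left(-1 \right)} \right)},Q{\left(6 \right)} \right)} = 11 \left(-42\right) - 4 = -462 - 4 = -466$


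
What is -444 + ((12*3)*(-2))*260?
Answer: -19164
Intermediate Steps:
-444 + ((12*3)*(-2))*260 = -444 + (36*(-2))*260 = -444 - 72*260 = -444 - 18720 = -19164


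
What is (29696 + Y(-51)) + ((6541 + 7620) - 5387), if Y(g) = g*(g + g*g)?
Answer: -91580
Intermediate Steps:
Y(g) = g*(g + g²)
(29696 + Y(-51)) + ((6541 + 7620) - 5387) = (29696 + (-51)²*(1 - 51)) + ((6541 + 7620) - 5387) = (29696 + 2601*(-50)) + (14161 - 5387) = (29696 - 130050) + 8774 = -100354 + 8774 = -91580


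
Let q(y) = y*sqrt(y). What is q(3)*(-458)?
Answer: -1374*sqrt(3) ≈ -2379.8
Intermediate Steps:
q(y) = y**(3/2)
q(3)*(-458) = 3**(3/2)*(-458) = (3*sqrt(3))*(-458) = -1374*sqrt(3)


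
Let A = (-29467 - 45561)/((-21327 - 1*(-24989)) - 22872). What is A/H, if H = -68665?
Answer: -37514/659527325 ≈ -5.6880e-5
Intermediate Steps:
A = 37514/9605 (A = -75028/((-21327 + 24989) - 22872) = -75028/(3662 - 22872) = -75028/(-19210) = -75028*(-1/19210) = 37514/9605 ≈ 3.9057)
A/H = (37514/9605)/(-68665) = (37514/9605)*(-1/68665) = -37514/659527325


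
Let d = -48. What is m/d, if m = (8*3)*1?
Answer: -½ ≈ -0.50000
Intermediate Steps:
m = 24 (m = 24*1 = 24)
m/d = 24/(-48) = 24*(-1/48) = -½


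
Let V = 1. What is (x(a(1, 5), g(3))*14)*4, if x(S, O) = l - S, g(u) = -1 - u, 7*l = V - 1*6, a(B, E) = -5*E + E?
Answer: 1080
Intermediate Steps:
a(B, E) = -4*E
l = -5/7 (l = (1 - 1*6)/7 = (1 - 6)/7 = (⅐)*(-5) = -5/7 ≈ -0.71429)
x(S, O) = -5/7 - S
(x(a(1, 5), g(3))*14)*4 = ((-5/7 - (-4)*5)*14)*4 = ((-5/7 - 1*(-20))*14)*4 = ((-5/7 + 20)*14)*4 = ((135/7)*14)*4 = 270*4 = 1080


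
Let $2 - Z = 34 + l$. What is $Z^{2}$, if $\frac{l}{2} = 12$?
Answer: $3136$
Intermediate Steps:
$l = 24$ ($l = 2 \cdot 12 = 24$)
$Z = -56$ ($Z = 2 - \left(34 + 24\right) = 2 - 58 = -56$)
$Z^{2} = \left(-56\right)^{2} = 3136$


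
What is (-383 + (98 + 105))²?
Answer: 32400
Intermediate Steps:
(-383 + (98 + 105))² = (-383 + 203)² = (-180)² = 32400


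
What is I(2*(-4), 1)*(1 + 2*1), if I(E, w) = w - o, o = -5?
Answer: 18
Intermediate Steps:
I(E, w) = 5 + w (I(E, w) = w - 1*(-5) = w + 5 = 5 + w)
I(2*(-4), 1)*(1 + 2*1) = (5 + 1)*(1 + 2*1) = 6*(1 + 2) = 6*3 = 18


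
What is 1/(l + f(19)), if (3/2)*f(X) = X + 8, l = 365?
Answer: 1/383 ≈ 0.0026110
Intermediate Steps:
f(X) = 16/3 + 2*X/3 (f(X) = 2*(X + 8)/3 = 2*(8 + X)/3 = 16/3 + 2*X/3)
1/(l + f(19)) = 1/(365 + (16/3 + (⅔)*19)) = 1/(365 + (16/3 + 38/3)) = 1/(365 + 18) = 1/383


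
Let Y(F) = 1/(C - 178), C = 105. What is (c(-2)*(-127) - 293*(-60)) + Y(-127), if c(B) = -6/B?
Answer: 1255526/73 ≈ 17199.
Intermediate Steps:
Y(F) = -1/73 (Y(F) = 1/(105 - 178) = 1/(-73) = -1/73)
(c(-2)*(-127) - 293*(-60)) + Y(-127) = (-6/(-2)*(-127) - 293*(-60)) - 1/73 = (-6*(-1/2)*(-127) + 17580) - 1/73 = (3*(-127) + 17580) - 1/73 = (-381 + 17580) - 1/73 = 17199 - 1/73 = 1255526/73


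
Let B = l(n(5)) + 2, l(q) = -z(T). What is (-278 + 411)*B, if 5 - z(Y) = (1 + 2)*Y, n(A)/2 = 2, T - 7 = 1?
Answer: 2793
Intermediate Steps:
T = 8 (T = 7 + 1 = 8)
n(A) = 4 (n(A) = 2*2 = 4)
z(Y) = 5 - 3*Y (z(Y) = 5 - (1 + 2)*Y = 5 - 3*Y)
l(q) = 19 (l(q) = -(5 - 3*8) = -(5 - 24) = -1*(-19) = 19)
B = 21 (B = 19 + 2 = 21)
(-278 + 411)*B = (-278 + 411)*21 = 133*21 = 2793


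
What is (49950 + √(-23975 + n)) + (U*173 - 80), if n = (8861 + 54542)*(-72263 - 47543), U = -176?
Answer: 19422 + I*√7596083793 ≈ 19422.0 + 87156.0*I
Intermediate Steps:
n = -7596059818 (n = 63403*(-119806) = -7596059818)
(49950 + √(-23975 + n)) + (U*173 - 80) = (49950 + √(-23975 - 7596059818)) + (-176*173 - 80) = (49950 + √(-7596083793)) + (-30448 - 80) = (49950 + I*√7596083793) - 30528 = 19422 + I*√7596083793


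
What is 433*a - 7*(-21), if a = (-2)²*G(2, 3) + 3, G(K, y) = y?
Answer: 6642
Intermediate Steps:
a = 15 (a = (-2)²*3 + 3 = 4*3 + 3 = 12 + 3 = 15)
433*a - 7*(-21) = 433*15 - 7*(-21) = 6495 + 147 = 6642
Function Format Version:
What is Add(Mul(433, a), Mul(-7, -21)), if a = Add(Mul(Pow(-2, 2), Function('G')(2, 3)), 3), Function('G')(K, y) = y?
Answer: 6642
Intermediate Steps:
a = 15 (a = Add(Mul(Pow(-2, 2), 3), 3) = Add(Mul(4, 3), 3) = Add(12, 3) = 15)
Add(Mul(433, a), Mul(-7, -21)) = Add(Mul(433, 15), Mul(-7, -21)) = Add(6495, 147) = 6642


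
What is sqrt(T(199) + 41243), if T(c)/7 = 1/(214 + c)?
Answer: sqrt(143566942)/59 ≈ 203.08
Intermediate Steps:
T(c) = 7/(214 + c)
sqrt(T(199) + 41243) = sqrt(7/(214 + 199) + 41243) = sqrt(7/413 + 41243) = sqrt(7*(1/413) + 41243) = sqrt(1/59 + 41243) = sqrt(2433338/59) = sqrt(143566942)/59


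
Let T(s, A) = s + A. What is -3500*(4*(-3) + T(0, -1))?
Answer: 45500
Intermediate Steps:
T(s, A) = A + s
-3500*(4*(-3) + T(0, -1)) = -3500*(4*(-3) + (-1 + 0)) = -3500*(-12 - 1) = -3500*(-13) = 45500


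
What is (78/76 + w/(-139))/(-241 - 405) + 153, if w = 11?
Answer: 522057313/3412172 ≈ 153.00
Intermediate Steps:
(78/76 + w/(-139))/(-241 - 405) + 153 = (78/76 + 11/(-139))/(-241 - 405) + 153 = (78*(1/76) + 11*(-1/139))/(-646) + 153 = -(39/38 - 11/139)/646 + 153 = -1/646*5003/5282 + 153 = -5003/3412172 + 153 = 522057313/3412172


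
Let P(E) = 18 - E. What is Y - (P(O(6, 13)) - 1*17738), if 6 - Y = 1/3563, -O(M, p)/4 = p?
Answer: 62972461/3563 ≈ 17674.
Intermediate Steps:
O(M, p) = -4*p
Y = 21377/3563 (Y = 6 - 1/3563 = 21377/3563 ≈ 5.9997)
Y - (P(O(6, 13)) - 1*17738) = 21377/3563 - ((18 - (-4)*13) - 1*17738) = 21377/3563 - ((18 - 1*(-52)) - 17738) = 21377/3563 - ((18 + 52) - 17738) = 21377/3563 - (70 - 17738) = 21377/3563 - 1*(-17668) = 21377/3563 + 17668 = 62972461/3563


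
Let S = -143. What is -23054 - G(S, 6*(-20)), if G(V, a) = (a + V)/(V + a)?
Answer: -23055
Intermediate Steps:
G(V, a) = 1 (G(V, a) = (V + a)/(V + a) = 1)
-23054 - G(S, 6*(-20)) = -23054 - 1*1 = -23054 - 1 = -23055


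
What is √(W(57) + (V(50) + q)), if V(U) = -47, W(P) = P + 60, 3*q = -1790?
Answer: 2*I*√1185/3 ≈ 22.949*I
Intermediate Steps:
q = -1790/3 (q = (⅓)*(-1790) = -1790/3 ≈ -596.67)
W(P) = 60 + P
√(W(57) + (V(50) + q)) = √((60 + 57) + (-47 - 1790/3)) = √(117 - 1931/3) = √(-1580/3) = 2*I*√1185/3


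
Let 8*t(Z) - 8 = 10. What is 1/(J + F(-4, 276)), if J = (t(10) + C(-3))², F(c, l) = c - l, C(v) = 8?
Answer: -16/2799 ≈ -0.0057163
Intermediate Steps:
t(Z) = 9/4 (t(Z) = 1 + (⅛)*10 = 1 + 5/4 = 9/4)
J = 1681/16 (J = (9/4 + 8)² = (41/4)² = 1681/16 ≈ 105.06)
1/(J + F(-4, 276)) = 1/(1681/16 + (-4 - 1*276)) = 1/(1681/16 + (-4 - 276)) = 1/(1681/16 - 280) = 1/(-2799/16) = -16/2799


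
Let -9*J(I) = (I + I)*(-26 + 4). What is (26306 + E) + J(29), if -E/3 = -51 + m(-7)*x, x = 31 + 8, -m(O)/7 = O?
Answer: 187810/9 ≈ 20868.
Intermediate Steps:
m(O) = -7*O
J(I) = 44*I/9 (J(I) = -(I + I)*(-26 + 4)/9 = -2*I*(-22)/9 = -(-44)*I/9 = 44*I/9)
x = 39
E = -5580 (E = -3*(-51 - 7*(-7)*39) = -3*(-51 + 49*39) = -3*(-51 + 1911) = -3*1860 = -5580)
(26306 + E) + J(29) = (26306 - 5580) + (44/9)*29 = 20726 + 1276/9 = 187810/9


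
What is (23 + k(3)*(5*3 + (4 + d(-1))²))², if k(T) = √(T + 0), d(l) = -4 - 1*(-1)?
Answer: 1297 + 736*√3 ≈ 2571.8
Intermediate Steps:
d(l) = -3 (d(l) = -4 + 1 = -3)
k(T) = √T
(23 + k(3)*(5*3 + (4 + d(-1))²))² = (23 + √3*(5*3 + (4 - 3)²))² = (23 + √3*(15 + 1²))² = (23 + √3*(15 + 1))² = (23 + √3*16)² = (23 + 16*√3)²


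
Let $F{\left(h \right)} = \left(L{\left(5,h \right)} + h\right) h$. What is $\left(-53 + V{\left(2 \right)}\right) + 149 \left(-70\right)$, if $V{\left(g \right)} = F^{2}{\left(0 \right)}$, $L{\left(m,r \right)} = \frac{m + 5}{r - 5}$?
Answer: $-10483$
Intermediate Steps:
$L{\left(m,r \right)} = \frac{5 + m}{-5 + r}$
$F{\left(h \right)} = h \left(h + \frac{10}{-5 + h}\right)$ ($F{\left(h \right)} = \left(\frac{5 + 5}{-5 + h} + h\right) h = \left(\frac{1}{-5 + h} 10 + h\right) h = \left(\frac{10}{-5 + h} + h\right) h = \left(h + \frac{10}{-5 + h}\right) h = h \left(h + \frac{10}{-5 + h}\right)$)
$V{\left(g \right)} = 0$ ($V{\left(g \right)} = \left(\frac{0 \left(10 + 0 \left(-5 + 0\right)\right)}{-5 + 0}\right)^{2} = \left(\frac{0 \left(10 + 0 \left(-5\right)\right)}{-5}\right)^{2} = \left(0 \left(- \frac{1}{5}\right) \left(10 + 0\right)\right)^{2} = \left(0 \left(- \frac{1}{5}\right) 10\right)^{2} = 0^{2} = 0$)
$\left(-53 + V{\left(2 \right)}\right) + 149 \left(-70\right) = \left(-53 + 0\right) + 149 \left(-70\right) = -53 - 10430 = -10483$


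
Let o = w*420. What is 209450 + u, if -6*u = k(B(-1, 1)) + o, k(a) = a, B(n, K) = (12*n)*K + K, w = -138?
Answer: 1314671/6 ≈ 2.1911e+5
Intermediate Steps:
B(n, K) = K + 12*K*n (B(n, K) = 12*K*n + K = K + 12*K*n)
o = -57960 (o = -138*420 = -57960)
u = 57971/6 (u = -(1*(1 + 12*(-1)) - 57960)/6 = -(1*(1 - 12) - 57960)/6 = -(1*(-11) - 57960)/6 = -(-11 - 57960)/6 = -⅙*(-57971) = 57971/6 ≈ 9661.8)
209450 + u = 209450 + 57971/6 = 1314671/6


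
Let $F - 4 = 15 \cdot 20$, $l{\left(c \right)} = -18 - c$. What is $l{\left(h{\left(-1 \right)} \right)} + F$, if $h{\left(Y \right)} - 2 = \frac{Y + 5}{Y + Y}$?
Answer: $286$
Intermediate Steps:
$h{\left(Y \right)} = 2 + \frac{5 + Y}{2 Y}$ ($h{\left(Y \right)} = 2 + \frac{Y + 5}{Y + Y} = 2 + \frac{5 + Y}{2 Y}$)
$F = 304$ ($F = 4 + 15 \cdot 20 = 4 + 300 = 304$)
$l{\left(h{\left(-1 \right)} \right)} + F = \left(-18 - \frac{5 \left(1 - 1\right)}{2 \left(-1\right)}\right) + 304 = \left(-18 - \frac{5}{2} \left(-1\right) 0\right) + 304 = \left(-18 - 0\right) + 304 = \left(-18 + 0\right) + 304 = -18 + 304 = 286$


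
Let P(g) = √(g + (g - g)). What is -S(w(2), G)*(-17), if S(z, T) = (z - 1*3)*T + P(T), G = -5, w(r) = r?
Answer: 85 + 17*I*√5 ≈ 85.0 + 38.013*I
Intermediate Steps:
P(g) = √g (P(g) = √(g + 0) = √g)
S(z, T) = √T + T*(-3 + z) (S(z, T) = (z - 1*3)*T + √T = (z - 3)*T + √T = (-3 + z)*T + √T = T*(-3 + z) + √T = √T + T*(-3 + z))
-S(w(2), G)*(-17) = -(√(-5) - 3*(-5) - 5*2)*(-17) = -(I*√5 + 15 - 10)*(-17) = -(5 + I*√5)*(-17) = (-5 - I*√5)*(-17) = 85 + 17*I*√5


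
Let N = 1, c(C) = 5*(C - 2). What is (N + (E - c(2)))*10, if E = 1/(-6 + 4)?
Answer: 5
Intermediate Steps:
c(C) = -10 + 5*C (c(C) = 5*(-2 + C) = -10 + 5*C)
E = -½ (E = 1/(-2) = -½ ≈ -0.50000)
(N + (E - c(2)))*10 = (1 + (-½ - (-10 + 5*2)))*10 = (1 + (-½ - (-10 + 10)))*10 = (1 + (-½ - 1*0))*10 = (1 + (-½ + 0))*10 = (1 - ½)*10 = (½)*10 = 5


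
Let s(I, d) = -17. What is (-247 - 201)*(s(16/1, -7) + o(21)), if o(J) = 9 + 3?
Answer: 2240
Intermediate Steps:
o(J) = 12
(-247 - 201)*(s(16/1, -7) + o(21)) = (-247 - 201)*(-17 + 12) = -448*(-5) = 2240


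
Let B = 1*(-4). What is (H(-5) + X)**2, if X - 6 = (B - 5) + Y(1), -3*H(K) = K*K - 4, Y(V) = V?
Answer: 81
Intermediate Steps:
B = -4
H(K) = 4/3 - K**2/3 (H(K) = -(K*K - 4)/3 = -(K**2 - 4)/3 = -(-4 + K**2)/3 = 4/3 - K**2/3)
X = -2 (X = 6 + ((-4 - 5) + 1) = 6 + (-9 + 1) = 6 - 8 = -2)
(H(-5) + X)**2 = ((4/3 - 1/3*(-5)**2) - 2)**2 = ((4/3 - 1/3*25) - 2)**2 = ((4/3 - 25/3) - 2)**2 = (-7 - 2)**2 = (-9)**2 = 81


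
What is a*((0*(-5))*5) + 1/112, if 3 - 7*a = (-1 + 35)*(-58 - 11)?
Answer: 1/112 ≈ 0.0089286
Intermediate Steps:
a = 2349/7 (a = 3/7 - (-1 + 35)*(-58 - 11)/7 = 3/7 - 34*(-69)/7 = 3/7 - ⅐*(-2346) = 3/7 + 2346/7 = 2349/7 ≈ 335.57)
a*((0*(-5))*5) + 1/112 = 2349*((0*(-5))*5)/7 + 1/112 = 2349*(0*5)/7 + 1/112 = (2349/7)*0 + 1/112 = 0 + 1/112 = 1/112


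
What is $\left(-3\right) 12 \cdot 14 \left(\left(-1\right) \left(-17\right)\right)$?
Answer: $-8568$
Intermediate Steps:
$\left(-3\right) 12 \cdot 14 \left(\left(-1\right) \left(-17\right)\right) = \left(-36\right) 14 \cdot 17 = \left(-504\right) 17 = -8568$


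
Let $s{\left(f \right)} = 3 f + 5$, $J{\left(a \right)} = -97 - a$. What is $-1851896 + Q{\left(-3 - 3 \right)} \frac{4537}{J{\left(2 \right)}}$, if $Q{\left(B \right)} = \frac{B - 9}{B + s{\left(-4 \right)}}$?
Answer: $- \frac{61114313}{33} \approx -1.8519 \cdot 10^{6}$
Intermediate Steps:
$s{\left(f \right)} = 5 + 3 f$
$Q{\left(B \right)} = \frac{-9 + B}{-7 + B}$ ($Q{\left(B \right)} = \frac{B - 9}{B + \left(5 + 3 \left(-4\right)\right)} = \frac{-9 + B}{B + \left(5 - 12\right)} = \frac{-9 + B}{B - 7} = \frac{-9 + B}{-7 + B}$)
$-1851896 + Q{\left(-3 - 3 \right)} \frac{4537}{J{\left(2 \right)}} = -1851896 + \frac{-9 - 6}{-7 - 6} \frac{4537}{-97 - 2} = -1851896 + \frac{1}{-13} \left(-15\right) \frac{4537}{-99} = -1851896 + \left(- \frac{1}{13}\right) \left(-15\right) 4537 \left(- \frac{1}{99}\right) = -1851896 + \frac{15}{13} \left(- \frac{4537}{99}\right) = -1851896 - \frac{1745}{33} = - \frac{61114313}{33}$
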